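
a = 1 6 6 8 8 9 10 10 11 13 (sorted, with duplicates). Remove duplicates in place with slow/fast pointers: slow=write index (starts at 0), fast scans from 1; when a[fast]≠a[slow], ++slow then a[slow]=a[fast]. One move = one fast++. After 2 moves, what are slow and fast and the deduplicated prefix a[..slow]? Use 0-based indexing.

slow=1, fast=3, prefix=[1, 6]

(s=0,f=1) a[fast]=6≠a[slow]=1 write a[1]=6 → slow++,fast++
(s=1,f=2) a[fast]=6=a[slow] dup → fast++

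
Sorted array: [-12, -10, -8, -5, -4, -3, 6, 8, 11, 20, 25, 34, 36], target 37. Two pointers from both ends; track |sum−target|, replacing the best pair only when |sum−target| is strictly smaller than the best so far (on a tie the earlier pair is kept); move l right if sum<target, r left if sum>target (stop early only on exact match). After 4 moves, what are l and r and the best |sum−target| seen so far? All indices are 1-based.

l=5, r=13, best |Δ|=6

[1,13] -12+36=24 d=13 * → l++
[2,13] -10+36=26 d=11 * → l++
[3,13] -8+36=28 d=9 * → l++
[4,13] -5+36=31 d=6 * → l++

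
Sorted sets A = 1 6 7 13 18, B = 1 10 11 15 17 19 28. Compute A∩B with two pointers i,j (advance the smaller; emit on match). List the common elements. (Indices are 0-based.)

i=0 j=0: 1==1 emit, i++,j++
i=1 j=1: 6<10, i++
i=2 j=1: 7<10, i++
i=3 j=1: 13>10, j++
i=3 j=2: 13>11, j++
i=3 j=3: 13<15, i++
i=4 j=3: 18>15, j++
i=4 j=4: 18>17, j++
i=4 j=5: 18<19, i++

intersection = [1]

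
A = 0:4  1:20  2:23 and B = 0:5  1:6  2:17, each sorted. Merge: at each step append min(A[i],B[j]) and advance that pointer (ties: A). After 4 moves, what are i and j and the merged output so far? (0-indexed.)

i=1, j=3, merged so far=[4, 5, 6, 17]

[i=0,j=0] A[i]=4<=B[j]=5 take 4 → i++
[i=1,j=0] A[i]=20>B[j]=5 take 5 → j++
[i=1,j=1] A[i]=20>B[j]=6 take 6 → j++
[i=1,j=2] A[i]=20>B[j]=17 take 17 → j++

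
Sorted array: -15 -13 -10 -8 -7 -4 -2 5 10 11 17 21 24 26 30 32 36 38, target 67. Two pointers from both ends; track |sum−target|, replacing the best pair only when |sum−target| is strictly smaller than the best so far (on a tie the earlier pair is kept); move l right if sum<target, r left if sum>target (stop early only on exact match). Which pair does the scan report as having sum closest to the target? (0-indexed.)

pair (30, 38) with sum 68 (|Δ|=1)

[0,17] -15+38=23 d=44 * → l++
[1,17] -13+38=25 d=42 * → l++
[2,17] -10+38=28 d=39 * → l++
[3,17] -8+38=30 d=37 * → l++
[4,17] -7+38=31 d=36 * → l++
[5,17] -4+38=34 d=33 * → l++
[6,17] -2+38=36 d=31 * → l++
[7,17] 5+38=43 d=24 * → l++
[8,17] 10+38=48 d=19 * → l++
[9,17] 11+38=49 d=18 * → l++
[10,17] 17+38=55 d=12 * → l++
[11,17] 21+38=59 d=8 * → l++
[12,17] 24+38=62 d=5 * → l++
[13,17] 26+38=64 d=3 * → l++
[14,17] 30+38=68 d=1 * → r--
[14,16] 30+36=66 d=1 → l++
[15,16] 32+36=68 d=1 → r--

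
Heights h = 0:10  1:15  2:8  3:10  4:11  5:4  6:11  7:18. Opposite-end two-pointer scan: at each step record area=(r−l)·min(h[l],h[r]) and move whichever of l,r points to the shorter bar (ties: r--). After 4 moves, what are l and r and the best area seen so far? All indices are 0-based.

[0,7] min(10,18)*7=70 best=70 * → l++
[1,7] min(15,18)*6=90 best=90 * → l++
[2,7] min(8,18)*5=40 best=90 → l++
[3,7] min(10,18)*4=40 best=90 → l++

l=4, r=7, best area=90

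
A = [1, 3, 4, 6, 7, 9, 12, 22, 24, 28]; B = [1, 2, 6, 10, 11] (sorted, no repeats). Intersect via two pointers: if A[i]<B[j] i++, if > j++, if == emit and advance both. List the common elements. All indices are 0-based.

[i=0,j=0] 1==1 emit → i++,j++
[i=1,j=1] 3>2 → j++
[i=1,j=2] 3<6 → i++
[i=2,j=2] 4<6 → i++
[i=3,j=2] 6==6 emit → i++,j++
[i=4,j=3] 7<10 → i++
[i=5,j=3] 9<10 → i++
[i=6,j=3] 12>10 → j++
[i=6,j=4] 12>11 → j++

intersection = [1, 6]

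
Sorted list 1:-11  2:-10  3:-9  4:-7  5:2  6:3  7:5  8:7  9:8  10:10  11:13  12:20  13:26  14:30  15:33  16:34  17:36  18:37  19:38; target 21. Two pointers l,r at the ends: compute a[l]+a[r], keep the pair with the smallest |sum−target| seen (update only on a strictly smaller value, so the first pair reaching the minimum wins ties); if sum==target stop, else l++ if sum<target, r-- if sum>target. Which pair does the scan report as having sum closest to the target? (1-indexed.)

l=1 r=19: -11+38=27 d=6 *, r--
l=1 r=18: -11+37=26 d=5 *, r--
l=1 r=17: -11+36=25 d=4 *, r--
l=1 r=16: -11+34=23 d=2 *, r--
l=1 r=15: -11+33=22 d=1 *, r--
l=1 r=14: -11+30=19 d=2, l++
l=2 r=14: -10+30=20 d=1, l++
l=3 r=14: -9+30=21 d=0 *, stop

pair (-9, 30) with sum 21 (|Δ|=0)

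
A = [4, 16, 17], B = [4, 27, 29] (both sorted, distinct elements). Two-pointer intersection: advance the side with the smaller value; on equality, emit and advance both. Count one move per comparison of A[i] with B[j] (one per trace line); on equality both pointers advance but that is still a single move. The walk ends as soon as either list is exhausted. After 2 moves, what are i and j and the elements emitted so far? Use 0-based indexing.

i=2, j=1, emitted=[4]

[i=0,j=0] 4==4 emit → i++,j++
[i=1,j=1] 16<27 → i++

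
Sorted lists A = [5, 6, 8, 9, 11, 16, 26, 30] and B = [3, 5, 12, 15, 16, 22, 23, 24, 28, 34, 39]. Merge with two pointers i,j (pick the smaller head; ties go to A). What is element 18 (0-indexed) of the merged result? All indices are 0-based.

merged[18] = 39

i=0 j=0: A[i]=5>B[j]=3 take 3, j++
i=0 j=1: A[i]=5<=B[j]=5 take 5, i++
i=1 j=1: A[i]=6>B[j]=5 take 5, j++
i=1 j=2: A[i]=6<=B[j]=12 take 6, i++
i=2 j=2: A[i]=8<=B[j]=12 take 8, i++
i=3 j=2: A[i]=9<=B[j]=12 take 9, i++
i=4 j=2: A[i]=11<=B[j]=12 take 11, i++
i=5 j=2: A[i]=16>B[j]=12 take 12, j++
i=5 j=3: A[i]=16>B[j]=15 take 15, j++
i=5 j=4: A[i]=16<=B[j]=16 take 16, i++
i=6 j=4: A[i]=26>B[j]=16 take 16, j++
i=6 j=5: A[i]=26>B[j]=22 take 22, j++
i=6 j=6: A[i]=26>B[j]=23 take 23, j++
i=6 j=7: A[i]=26>B[j]=24 take 24, j++
i=6 j=8: A[i]=26<=B[j]=28 take 26, i++
i=7 j=8: A[i]=30>B[j]=28 take 28, j++
i=7 j=9: A[i]=30<=B[j]=34 take 30, i++
i=8 j=9: A done, take B[j]=34, j++
i=8 j=10: A done, take B[j]=39, j++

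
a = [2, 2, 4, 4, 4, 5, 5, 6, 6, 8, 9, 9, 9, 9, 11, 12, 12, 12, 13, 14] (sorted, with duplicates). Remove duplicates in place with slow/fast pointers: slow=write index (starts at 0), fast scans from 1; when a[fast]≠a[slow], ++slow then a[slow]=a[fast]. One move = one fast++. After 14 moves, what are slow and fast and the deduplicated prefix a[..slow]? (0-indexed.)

slow=6, fast=15, prefix=[2, 4, 5, 6, 8, 9, 11]

slow=0 fast=1: a[fast]=2=a[slow] dup, fast++
slow=0 fast=2: a[fast]=4≠a[slow]=2 write a[1]=4, slow++,fast++
slow=1 fast=3: a[fast]=4=a[slow] dup, fast++
slow=1 fast=4: a[fast]=4=a[slow] dup, fast++
slow=1 fast=5: a[fast]=5≠a[slow]=4 write a[2]=5, slow++,fast++
slow=2 fast=6: a[fast]=5=a[slow] dup, fast++
slow=2 fast=7: a[fast]=6≠a[slow]=5 write a[3]=6, slow++,fast++
slow=3 fast=8: a[fast]=6=a[slow] dup, fast++
slow=3 fast=9: a[fast]=8≠a[slow]=6 write a[4]=8, slow++,fast++
slow=4 fast=10: a[fast]=9≠a[slow]=8 write a[5]=9, slow++,fast++
slow=5 fast=11: a[fast]=9=a[slow] dup, fast++
slow=5 fast=12: a[fast]=9=a[slow] dup, fast++
slow=5 fast=13: a[fast]=9=a[slow] dup, fast++
slow=5 fast=14: a[fast]=11≠a[slow]=9 write a[6]=11, slow++,fast++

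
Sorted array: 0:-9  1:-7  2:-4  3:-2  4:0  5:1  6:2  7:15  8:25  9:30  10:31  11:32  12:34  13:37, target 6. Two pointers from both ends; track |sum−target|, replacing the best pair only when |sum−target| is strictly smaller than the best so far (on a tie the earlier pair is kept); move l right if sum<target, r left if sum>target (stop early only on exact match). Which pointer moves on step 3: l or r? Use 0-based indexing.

[0,13] -9+37=28 d=22 * → r--
[0,12] -9+34=25 d=19 * → r--
[0,11] -9+32=23 d=17 * → r--

r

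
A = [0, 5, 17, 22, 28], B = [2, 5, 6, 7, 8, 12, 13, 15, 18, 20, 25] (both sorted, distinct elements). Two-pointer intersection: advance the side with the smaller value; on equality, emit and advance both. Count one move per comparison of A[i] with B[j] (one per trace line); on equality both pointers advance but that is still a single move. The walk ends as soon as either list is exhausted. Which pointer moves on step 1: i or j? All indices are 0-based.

i=0 j=0: 0<2, i++

i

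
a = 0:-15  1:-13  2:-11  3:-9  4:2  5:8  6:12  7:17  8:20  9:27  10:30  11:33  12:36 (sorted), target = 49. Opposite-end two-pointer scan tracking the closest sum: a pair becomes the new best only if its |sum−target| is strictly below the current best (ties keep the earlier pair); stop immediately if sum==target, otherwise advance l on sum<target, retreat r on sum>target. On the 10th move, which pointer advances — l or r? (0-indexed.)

l

l=0 r=12: -15+36=21 d=28 *, l++
l=1 r=12: -13+36=23 d=26 *, l++
l=2 r=12: -11+36=25 d=24 *, l++
l=3 r=12: -9+36=27 d=22 *, l++
l=4 r=12: 2+36=38 d=11 *, l++
l=5 r=12: 8+36=44 d=5 *, l++
l=6 r=12: 12+36=48 d=1 *, l++
l=7 r=12: 17+36=53 d=4, r--
l=7 r=11: 17+33=50 d=1, r--
l=7 r=10: 17+30=47 d=2, l++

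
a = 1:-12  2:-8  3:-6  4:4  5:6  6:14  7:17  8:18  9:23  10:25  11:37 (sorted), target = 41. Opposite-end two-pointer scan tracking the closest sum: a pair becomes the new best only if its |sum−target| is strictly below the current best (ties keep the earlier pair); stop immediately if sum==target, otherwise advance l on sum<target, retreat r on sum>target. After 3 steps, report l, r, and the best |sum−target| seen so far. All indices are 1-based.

l=4, r=11, best |Δ|=10

l=1 r=11: -12+37=25 d=16 *, l++
l=2 r=11: -8+37=29 d=12 *, l++
l=3 r=11: -6+37=31 d=10 *, l++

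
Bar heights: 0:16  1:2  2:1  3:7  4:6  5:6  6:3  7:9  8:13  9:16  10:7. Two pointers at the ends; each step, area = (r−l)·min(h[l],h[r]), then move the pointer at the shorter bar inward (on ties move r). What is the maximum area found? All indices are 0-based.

max area = 144

[0,10] min(16,7)*10=70 best=70 * → r--
[0,9] min(16,16)*9=144 best=144 * → r--
[0,8] min(16,13)*8=104 best=144 → r--
[0,7] min(16,9)*7=63 best=144 → r--
[0,6] min(16,3)*6=18 best=144 → r--
[0,5] min(16,6)*5=30 best=144 → r--
[0,4] min(16,6)*4=24 best=144 → r--
[0,3] min(16,7)*3=21 best=144 → r--
[0,2] min(16,1)*2=2 best=144 → r--
[0,1] min(16,2)*1=2 best=144 → r--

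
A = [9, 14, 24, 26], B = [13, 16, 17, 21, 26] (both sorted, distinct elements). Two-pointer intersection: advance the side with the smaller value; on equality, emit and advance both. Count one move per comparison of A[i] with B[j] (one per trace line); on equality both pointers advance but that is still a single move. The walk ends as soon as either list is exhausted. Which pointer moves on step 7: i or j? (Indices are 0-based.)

i

i=0 j=0: 9<13, i++
i=1 j=0: 14>13, j++
i=1 j=1: 14<16, i++
i=2 j=1: 24>16, j++
i=2 j=2: 24>17, j++
i=2 j=3: 24>21, j++
i=2 j=4: 24<26, i++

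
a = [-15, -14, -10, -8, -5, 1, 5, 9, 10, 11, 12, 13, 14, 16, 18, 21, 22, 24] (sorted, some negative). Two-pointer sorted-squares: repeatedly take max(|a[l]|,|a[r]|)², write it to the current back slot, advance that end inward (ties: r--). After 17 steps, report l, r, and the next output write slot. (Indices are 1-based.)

l=6, r=6, next write slot=1

l=1 r=18: |-15|<=|24| out[18]=576, r--
l=1 r=17: |-15|<=|22| out[17]=484, r--
l=1 r=16: |-15|<=|21| out[16]=441, r--
l=1 r=15: |-15|<=|18| out[15]=324, r--
l=1 r=14: |-15|<=|16| out[14]=256, r--
l=1 r=13: |-15|>|14| out[13]=225, l++
l=2 r=13: |-14|<=|14| out[12]=196, r--
l=2 r=12: |-14|>|13| out[11]=196, l++
l=3 r=12: |-10|<=|13| out[10]=169, r--
l=3 r=11: |-10|<=|12| out[9]=144, r--
l=3 r=10: |-10|<=|11| out[8]=121, r--
l=3 r=9: |-10|<=|10| out[7]=100, r--
l=3 r=8: |-10|>|9| out[6]=100, l++
l=4 r=8: |-8|<=|9| out[5]=81, r--
l=4 r=7: |-8|>|5| out[4]=64, l++
l=5 r=7: |-5|<=|5| out[3]=25, r--
l=5 r=6: |-5|>|1| out[2]=25, l++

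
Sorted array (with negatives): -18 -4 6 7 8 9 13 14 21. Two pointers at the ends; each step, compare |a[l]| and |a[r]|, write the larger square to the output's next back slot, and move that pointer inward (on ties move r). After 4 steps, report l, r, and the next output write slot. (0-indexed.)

l=0 r=8: |-18|<=|21| out[8]=441, r--
l=0 r=7: |-18|>|14| out[7]=324, l++
l=1 r=7: |-4|<=|14| out[6]=196, r--
l=1 r=6: |-4|<=|13| out[5]=169, r--

l=1, r=5, next write slot=4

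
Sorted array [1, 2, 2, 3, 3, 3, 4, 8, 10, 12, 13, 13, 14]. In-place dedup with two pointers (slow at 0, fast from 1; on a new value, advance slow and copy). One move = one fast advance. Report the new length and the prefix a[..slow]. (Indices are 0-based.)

length 9; prefix = [1, 2, 3, 4, 8, 10, 12, 13, 14]

slow=0 fast=1: a[fast]=2≠a[slow]=1 write a[1]=2, slow++,fast++
slow=1 fast=2: a[fast]=2=a[slow] dup, fast++
slow=1 fast=3: a[fast]=3≠a[slow]=2 write a[2]=3, slow++,fast++
slow=2 fast=4: a[fast]=3=a[slow] dup, fast++
slow=2 fast=5: a[fast]=3=a[slow] dup, fast++
slow=2 fast=6: a[fast]=4≠a[slow]=3 write a[3]=4, slow++,fast++
slow=3 fast=7: a[fast]=8≠a[slow]=4 write a[4]=8, slow++,fast++
slow=4 fast=8: a[fast]=10≠a[slow]=8 write a[5]=10, slow++,fast++
slow=5 fast=9: a[fast]=12≠a[slow]=10 write a[6]=12, slow++,fast++
slow=6 fast=10: a[fast]=13≠a[slow]=12 write a[7]=13, slow++,fast++
slow=7 fast=11: a[fast]=13=a[slow] dup, fast++
slow=7 fast=12: a[fast]=14≠a[slow]=13 write a[8]=14, slow++,fast++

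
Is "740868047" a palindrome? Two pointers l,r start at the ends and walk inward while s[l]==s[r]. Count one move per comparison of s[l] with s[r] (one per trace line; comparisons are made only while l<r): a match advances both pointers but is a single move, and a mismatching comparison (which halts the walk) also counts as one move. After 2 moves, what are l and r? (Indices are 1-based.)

l=3, r=7

l=1 r=9: '7'=='7', l++,r--
l=2 r=8: '4'=='4', l++,r--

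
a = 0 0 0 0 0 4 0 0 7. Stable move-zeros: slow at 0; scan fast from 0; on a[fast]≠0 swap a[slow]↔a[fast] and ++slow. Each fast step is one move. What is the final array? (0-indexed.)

(s=0,f=0) a[fast]=0 → fast++
(s=0,f=1) a[fast]=0 → fast++
(s=0,f=2) a[fast]=0 → fast++
(s=0,f=3) a[fast]=0 → fast++
(s=0,f=4) a[fast]=0 → fast++
(s=0,f=5) a[fast]=4≠0 swap→a[0]=4 → slow++,fast++
(s=1,f=6) a[fast]=0 → fast++
(s=1,f=7) a[fast]=0 → fast++
(s=1,f=8) a[fast]=7≠0 swap→a[1]=7 → slow++,fast++

[4, 7, 0, 0, 0, 0, 0, 0, 0]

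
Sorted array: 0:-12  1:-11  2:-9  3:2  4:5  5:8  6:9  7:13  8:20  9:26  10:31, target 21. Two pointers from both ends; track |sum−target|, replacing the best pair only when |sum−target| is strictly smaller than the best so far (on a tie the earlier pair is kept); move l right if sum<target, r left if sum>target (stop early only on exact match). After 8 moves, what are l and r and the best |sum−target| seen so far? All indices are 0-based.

l=0 r=10: -12+31=19 d=2 *, l++
l=1 r=10: -11+31=20 d=1 *, l++
l=2 r=10: -9+31=22 d=1, r--
l=2 r=9: -9+26=17 d=4, l++
l=3 r=9: 2+26=28 d=7, r--
l=3 r=8: 2+20=22 d=1, r--
l=3 r=7: 2+13=15 d=6, l++
l=4 r=7: 5+13=18 d=3, l++

l=5, r=7, best |Δ|=1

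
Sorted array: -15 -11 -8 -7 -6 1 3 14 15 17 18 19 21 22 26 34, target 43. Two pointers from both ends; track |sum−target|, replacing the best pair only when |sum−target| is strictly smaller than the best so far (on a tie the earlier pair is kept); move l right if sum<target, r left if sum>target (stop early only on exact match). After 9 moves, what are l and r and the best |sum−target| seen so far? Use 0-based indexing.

l=8, r=14, best |Δ|=3

[0,15] -15+34=19 d=24 * → l++
[1,15] -11+34=23 d=20 * → l++
[2,15] -8+34=26 d=17 * → l++
[3,15] -7+34=27 d=16 * → l++
[4,15] -6+34=28 d=15 * → l++
[5,15] 1+34=35 d=8 * → l++
[6,15] 3+34=37 d=6 * → l++
[7,15] 14+34=48 d=5 * → r--
[7,14] 14+26=40 d=3 * → l++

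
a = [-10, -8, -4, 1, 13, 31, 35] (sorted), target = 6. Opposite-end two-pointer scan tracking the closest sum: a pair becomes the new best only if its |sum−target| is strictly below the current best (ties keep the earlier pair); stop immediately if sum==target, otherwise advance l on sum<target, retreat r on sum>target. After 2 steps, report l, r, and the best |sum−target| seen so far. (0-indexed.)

[0,6] -10+35=25 d=19 * → r--
[0,5] -10+31=21 d=15 * → r--

l=0, r=4, best |Δ|=15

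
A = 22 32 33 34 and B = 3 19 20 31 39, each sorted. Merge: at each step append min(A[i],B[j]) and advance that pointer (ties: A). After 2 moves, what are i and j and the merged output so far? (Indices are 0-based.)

i=0, j=2, merged so far=[3, 19]

i=0 j=0: A[i]=22>B[j]=3 take 3, j++
i=0 j=1: A[i]=22>B[j]=19 take 19, j++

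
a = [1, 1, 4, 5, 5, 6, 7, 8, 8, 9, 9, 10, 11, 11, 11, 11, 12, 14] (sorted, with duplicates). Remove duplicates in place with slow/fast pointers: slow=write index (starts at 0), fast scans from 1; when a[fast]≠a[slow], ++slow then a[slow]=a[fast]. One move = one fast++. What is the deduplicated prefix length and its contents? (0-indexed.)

(s=0,f=1) a[fast]=1=a[slow] dup → fast++
(s=0,f=2) a[fast]=4≠a[slow]=1 write a[1]=4 → slow++,fast++
(s=1,f=3) a[fast]=5≠a[slow]=4 write a[2]=5 → slow++,fast++
(s=2,f=4) a[fast]=5=a[slow] dup → fast++
(s=2,f=5) a[fast]=6≠a[slow]=5 write a[3]=6 → slow++,fast++
(s=3,f=6) a[fast]=7≠a[slow]=6 write a[4]=7 → slow++,fast++
(s=4,f=7) a[fast]=8≠a[slow]=7 write a[5]=8 → slow++,fast++
(s=5,f=8) a[fast]=8=a[slow] dup → fast++
(s=5,f=9) a[fast]=9≠a[slow]=8 write a[6]=9 → slow++,fast++
(s=6,f=10) a[fast]=9=a[slow] dup → fast++
(s=6,f=11) a[fast]=10≠a[slow]=9 write a[7]=10 → slow++,fast++
(s=7,f=12) a[fast]=11≠a[slow]=10 write a[8]=11 → slow++,fast++
(s=8,f=13) a[fast]=11=a[slow] dup → fast++
(s=8,f=14) a[fast]=11=a[slow] dup → fast++
(s=8,f=15) a[fast]=11=a[slow] dup → fast++
(s=8,f=16) a[fast]=12≠a[slow]=11 write a[9]=12 → slow++,fast++
(s=9,f=17) a[fast]=14≠a[slow]=12 write a[10]=14 → slow++,fast++

length 11; prefix = [1, 4, 5, 6, 7, 8, 9, 10, 11, 12, 14]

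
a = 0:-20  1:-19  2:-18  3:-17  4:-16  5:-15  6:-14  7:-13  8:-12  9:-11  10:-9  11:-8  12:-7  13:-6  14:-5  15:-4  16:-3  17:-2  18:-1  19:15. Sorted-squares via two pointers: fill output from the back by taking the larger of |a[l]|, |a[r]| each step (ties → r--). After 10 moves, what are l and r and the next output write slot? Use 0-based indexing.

l=0 r=19: |-20|>|15| out[19]=400, l++
l=1 r=19: |-19|>|15| out[18]=361, l++
l=2 r=19: |-18|>|15| out[17]=324, l++
l=3 r=19: |-17|>|15| out[16]=289, l++
l=4 r=19: |-16|>|15| out[15]=256, l++
l=5 r=19: |-15|<=|15| out[14]=225, r--
l=5 r=18: |-15|>|-1| out[13]=225, l++
l=6 r=18: |-14|>|-1| out[12]=196, l++
l=7 r=18: |-13|>|-1| out[11]=169, l++
l=8 r=18: |-12|>|-1| out[10]=144, l++

l=9, r=18, next write slot=9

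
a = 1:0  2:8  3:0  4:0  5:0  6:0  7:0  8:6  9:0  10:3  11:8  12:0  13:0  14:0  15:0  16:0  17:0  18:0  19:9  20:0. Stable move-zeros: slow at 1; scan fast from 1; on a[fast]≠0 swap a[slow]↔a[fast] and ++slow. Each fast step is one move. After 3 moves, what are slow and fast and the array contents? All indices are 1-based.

slow=2, fast=4, a=[8, 0, 0, 0, 0, 0, 0, 6, 0, 3, 8, 0, 0, 0, 0, 0, 0, 0, 9, 0]

slow=1 fast=1: a[fast]=0, fast++
slow=1 fast=2: a[fast]=8≠0 swap→a[1]=8, slow++,fast++
slow=2 fast=3: a[fast]=0, fast++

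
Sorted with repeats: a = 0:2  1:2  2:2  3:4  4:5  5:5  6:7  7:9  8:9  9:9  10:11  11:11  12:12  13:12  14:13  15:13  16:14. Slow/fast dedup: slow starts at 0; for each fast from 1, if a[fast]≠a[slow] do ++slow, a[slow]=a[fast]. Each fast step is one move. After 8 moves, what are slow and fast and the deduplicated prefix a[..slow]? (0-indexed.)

slow=4, fast=9, prefix=[2, 4, 5, 7, 9]

slow=0 fast=1: a[fast]=2=a[slow] dup, fast++
slow=0 fast=2: a[fast]=2=a[slow] dup, fast++
slow=0 fast=3: a[fast]=4≠a[slow]=2 write a[1]=4, slow++,fast++
slow=1 fast=4: a[fast]=5≠a[slow]=4 write a[2]=5, slow++,fast++
slow=2 fast=5: a[fast]=5=a[slow] dup, fast++
slow=2 fast=6: a[fast]=7≠a[slow]=5 write a[3]=7, slow++,fast++
slow=3 fast=7: a[fast]=9≠a[slow]=7 write a[4]=9, slow++,fast++
slow=4 fast=8: a[fast]=9=a[slow] dup, fast++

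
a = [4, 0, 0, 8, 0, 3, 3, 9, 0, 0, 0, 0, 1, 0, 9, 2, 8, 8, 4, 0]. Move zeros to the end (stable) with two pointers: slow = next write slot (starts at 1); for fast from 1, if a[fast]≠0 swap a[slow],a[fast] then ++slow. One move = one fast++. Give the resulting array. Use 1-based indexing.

slow=1 fast=1: a[fast]=4≠0 swap→a[1]=4, slow++,fast++
slow=2 fast=2: a[fast]=0, fast++
slow=2 fast=3: a[fast]=0, fast++
slow=2 fast=4: a[fast]=8≠0 swap→a[2]=8, slow++,fast++
slow=3 fast=5: a[fast]=0, fast++
slow=3 fast=6: a[fast]=3≠0 swap→a[3]=3, slow++,fast++
slow=4 fast=7: a[fast]=3≠0 swap→a[4]=3, slow++,fast++
slow=5 fast=8: a[fast]=9≠0 swap→a[5]=9, slow++,fast++
slow=6 fast=9: a[fast]=0, fast++
slow=6 fast=10: a[fast]=0, fast++
slow=6 fast=11: a[fast]=0, fast++
slow=6 fast=12: a[fast]=0, fast++
slow=6 fast=13: a[fast]=1≠0 swap→a[6]=1, slow++,fast++
slow=7 fast=14: a[fast]=0, fast++
slow=7 fast=15: a[fast]=9≠0 swap→a[7]=9, slow++,fast++
slow=8 fast=16: a[fast]=2≠0 swap→a[8]=2, slow++,fast++
slow=9 fast=17: a[fast]=8≠0 swap→a[9]=8, slow++,fast++
slow=10 fast=18: a[fast]=8≠0 swap→a[10]=8, slow++,fast++
slow=11 fast=19: a[fast]=4≠0 swap→a[11]=4, slow++,fast++
slow=12 fast=20: a[fast]=0, fast++

[4, 8, 3, 3, 9, 1, 9, 2, 8, 8, 4, 0, 0, 0, 0, 0, 0, 0, 0, 0]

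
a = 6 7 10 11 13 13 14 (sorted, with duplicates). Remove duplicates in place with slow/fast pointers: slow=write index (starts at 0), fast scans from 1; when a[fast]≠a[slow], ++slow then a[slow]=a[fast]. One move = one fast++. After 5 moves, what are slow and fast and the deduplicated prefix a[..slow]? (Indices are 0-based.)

slow=4, fast=6, prefix=[6, 7, 10, 11, 13]

slow=0 fast=1: a[fast]=7≠a[slow]=6 write a[1]=7, slow++,fast++
slow=1 fast=2: a[fast]=10≠a[slow]=7 write a[2]=10, slow++,fast++
slow=2 fast=3: a[fast]=11≠a[slow]=10 write a[3]=11, slow++,fast++
slow=3 fast=4: a[fast]=13≠a[slow]=11 write a[4]=13, slow++,fast++
slow=4 fast=5: a[fast]=13=a[slow] dup, fast++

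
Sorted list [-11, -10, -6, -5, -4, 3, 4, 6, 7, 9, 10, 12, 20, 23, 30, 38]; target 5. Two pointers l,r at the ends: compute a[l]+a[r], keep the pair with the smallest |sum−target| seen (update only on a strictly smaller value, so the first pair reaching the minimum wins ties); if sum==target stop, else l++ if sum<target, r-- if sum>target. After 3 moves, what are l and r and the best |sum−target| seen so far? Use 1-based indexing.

l=1 r=16: -11+38=27 d=22 *, r--
l=1 r=15: -11+30=19 d=14 *, r--
l=1 r=14: -11+23=12 d=7 *, r--

l=1, r=13, best |Δ|=7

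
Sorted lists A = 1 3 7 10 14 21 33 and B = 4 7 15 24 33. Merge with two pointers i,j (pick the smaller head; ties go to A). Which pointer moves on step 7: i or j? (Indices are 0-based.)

i

[i=0,j=0] A[i]=1<=B[j]=4 take 1 → i++
[i=1,j=0] A[i]=3<=B[j]=4 take 3 → i++
[i=2,j=0] A[i]=7>B[j]=4 take 4 → j++
[i=2,j=1] A[i]=7<=B[j]=7 take 7 → i++
[i=3,j=1] A[i]=10>B[j]=7 take 7 → j++
[i=3,j=2] A[i]=10<=B[j]=15 take 10 → i++
[i=4,j=2] A[i]=14<=B[j]=15 take 14 → i++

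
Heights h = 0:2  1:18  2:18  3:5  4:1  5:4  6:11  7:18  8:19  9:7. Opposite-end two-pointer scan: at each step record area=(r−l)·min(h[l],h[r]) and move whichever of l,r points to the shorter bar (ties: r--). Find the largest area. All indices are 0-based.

l=0 r=9: min(2,7)*9=18 best=18 *, l++
l=1 r=9: min(18,7)*8=56 best=56 *, r--
l=1 r=8: min(18,19)*7=126 best=126 *, l++
l=2 r=8: min(18,19)*6=108 best=126, l++
l=3 r=8: min(5,19)*5=25 best=126, l++
l=4 r=8: min(1,19)*4=4 best=126, l++
l=5 r=8: min(4,19)*3=12 best=126, l++
l=6 r=8: min(11,19)*2=22 best=126, l++
l=7 r=8: min(18,19)*1=18 best=126, l++

max area = 126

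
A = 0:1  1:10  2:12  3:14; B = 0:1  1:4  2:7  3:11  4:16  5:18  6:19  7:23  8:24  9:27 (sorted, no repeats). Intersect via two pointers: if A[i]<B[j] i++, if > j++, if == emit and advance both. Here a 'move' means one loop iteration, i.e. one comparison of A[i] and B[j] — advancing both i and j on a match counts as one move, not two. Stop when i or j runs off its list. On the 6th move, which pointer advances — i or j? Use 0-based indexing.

i=0 j=0: 1==1 emit, i++,j++
i=1 j=1: 10>4, j++
i=1 j=2: 10>7, j++
i=1 j=3: 10<11, i++
i=2 j=3: 12>11, j++
i=2 j=4: 12<16, i++

i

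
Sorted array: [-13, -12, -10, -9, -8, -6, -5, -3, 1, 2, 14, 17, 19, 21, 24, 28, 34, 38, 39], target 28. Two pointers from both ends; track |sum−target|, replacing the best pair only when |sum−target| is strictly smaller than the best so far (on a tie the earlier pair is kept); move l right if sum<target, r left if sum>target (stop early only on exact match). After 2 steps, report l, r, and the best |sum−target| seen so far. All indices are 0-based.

l=2, r=18, best |Δ|=1

l=0 r=18: -13+39=26 d=2 *, l++
l=1 r=18: -12+39=27 d=1 *, l++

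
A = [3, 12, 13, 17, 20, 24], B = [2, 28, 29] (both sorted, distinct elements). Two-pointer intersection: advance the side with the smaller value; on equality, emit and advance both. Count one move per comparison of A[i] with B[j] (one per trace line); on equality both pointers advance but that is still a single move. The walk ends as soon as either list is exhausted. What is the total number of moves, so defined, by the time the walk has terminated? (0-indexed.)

i=0 j=0: 3>2, j++
i=0 j=1: 3<28, i++
i=1 j=1: 12<28, i++
i=2 j=1: 13<28, i++
i=3 j=1: 17<28, i++
i=4 j=1: 20<28, i++
i=5 j=1: 24<28, i++

7 moves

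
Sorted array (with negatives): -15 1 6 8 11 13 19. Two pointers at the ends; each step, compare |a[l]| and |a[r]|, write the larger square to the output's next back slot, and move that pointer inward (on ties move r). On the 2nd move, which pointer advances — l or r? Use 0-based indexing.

l=0 r=6: |-15|<=|19| out[6]=361, r--
l=0 r=5: |-15|>|13| out[5]=225, l++

l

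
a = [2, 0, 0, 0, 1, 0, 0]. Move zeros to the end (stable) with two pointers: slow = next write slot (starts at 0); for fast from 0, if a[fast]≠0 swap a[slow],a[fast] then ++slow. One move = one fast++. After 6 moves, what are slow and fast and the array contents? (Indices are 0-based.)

slow=0 fast=0: a[fast]=2≠0 swap→a[0]=2, slow++,fast++
slow=1 fast=1: a[fast]=0, fast++
slow=1 fast=2: a[fast]=0, fast++
slow=1 fast=3: a[fast]=0, fast++
slow=1 fast=4: a[fast]=1≠0 swap→a[1]=1, slow++,fast++
slow=2 fast=5: a[fast]=0, fast++

slow=2, fast=6, a=[2, 1, 0, 0, 0, 0, 0]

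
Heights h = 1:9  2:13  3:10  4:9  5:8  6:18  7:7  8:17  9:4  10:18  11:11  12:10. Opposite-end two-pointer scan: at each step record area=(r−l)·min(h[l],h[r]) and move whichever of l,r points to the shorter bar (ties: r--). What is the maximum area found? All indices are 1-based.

max area = 104

l=1 r=12: min(9,10)*11=99 best=99 *, l++
l=2 r=12: min(13,10)*10=100 best=100 *, r--
l=2 r=11: min(13,11)*9=99 best=100, r--
l=2 r=10: min(13,18)*8=104 best=104 *, l++
l=3 r=10: min(10,18)*7=70 best=104, l++
l=4 r=10: min(9,18)*6=54 best=104, l++
l=5 r=10: min(8,18)*5=40 best=104, l++
l=6 r=10: min(18,18)*4=72 best=104, r--
l=6 r=9: min(18,4)*3=12 best=104, r--
l=6 r=8: min(18,17)*2=34 best=104, r--
l=6 r=7: min(18,7)*1=7 best=104, r--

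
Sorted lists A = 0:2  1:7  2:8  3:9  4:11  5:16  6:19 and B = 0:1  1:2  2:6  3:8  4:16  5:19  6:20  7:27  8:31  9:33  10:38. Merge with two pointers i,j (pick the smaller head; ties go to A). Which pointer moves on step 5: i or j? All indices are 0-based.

i=0 j=0: A[i]=2>B[j]=1 take 1, j++
i=0 j=1: A[i]=2<=B[j]=2 take 2, i++
i=1 j=1: A[i]=7>B[j]=2 take 2, j++
i=1 j=2: A[i]=7>B[j]=6 take 6, j++
i=1 j=3: A[i]=7<=B[j]=8 take 7, i++

i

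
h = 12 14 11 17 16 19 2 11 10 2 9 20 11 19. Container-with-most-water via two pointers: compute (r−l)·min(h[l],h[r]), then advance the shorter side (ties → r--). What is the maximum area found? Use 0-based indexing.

l=0 r=13: min(12,19)*13=156 best=156 *, l++
l=1 r=13: min(14,19)*12=168 best=168 *, l++
l=2 r=13: min(11,19)*11=121 best=168, l++
l=3 r=13: min(17,19)*10=170 best=170 *, l++
l=4 r=13: min(16,19)*9=144 best=170, l++
l=5 r=13: min(19,19)*8=152 best=170, r--
l=5 r=12: min(19,11)*7=77 best=170, r--
l=5 r=11: min(19,20)*6=114 best=170, l++
l=6 r=11: min(2,20)*5=10 best=170, l++
l=7 r=11: min(11,20)*4=44 best=170, l++
l=8 r=11: min(10,20)*3=30 best=170, l++
l=9 r=11: min(2,20)*2=4 best=170, l++
l=10 r=11: min(9,20)*1=9 best=170, l++

max area = 170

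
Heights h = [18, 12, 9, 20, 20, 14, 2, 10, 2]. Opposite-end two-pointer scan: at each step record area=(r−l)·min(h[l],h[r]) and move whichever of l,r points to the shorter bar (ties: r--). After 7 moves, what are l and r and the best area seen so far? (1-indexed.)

l=4, r=5, best area=72

l=1 r=9: min(18,2)*8=16 best=16 *, r--
l=1 r=8: min(18,10)*7=70 best=70 *, r--
l=1 r=7: min(18,2)*6=12 best=70, r--
l=1 r=6: min(18,14)*5=70 best=70, r--
l=1 r=5: min(18,20)*4=72 best=72 *, l++
l=2 r=5: min(12,20)*3=36 best=72, l++
l=3 r=5: min(9,20)*2=18 best=72, l++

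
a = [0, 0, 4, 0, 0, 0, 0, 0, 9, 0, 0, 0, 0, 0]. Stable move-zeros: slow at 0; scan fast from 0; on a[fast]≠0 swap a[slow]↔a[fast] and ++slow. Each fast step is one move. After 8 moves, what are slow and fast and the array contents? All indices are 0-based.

(s=0,f=0) a[fast]=0 → fast++
(s=0,f=1) a[fast]=0 → fast++
(s=0,f=2) a[fast]=4≠0 swap→a[0]=4 → slow++,fast++
(s=1,f=3) a[fast]=0 → fast++
(s=1,f=4) a[fast]=0 → fast++
(s=1,f=5) a[fast]=0 → fast++
(s=1,f=6) a[fast]=0 → fast++
(s=1,f=7) a[fast]=0 → fast++

slow=1, fast=8, a=[4, 0, 0, 0, 0, 0, 0, 0, 9, 0, 0, 0, 0, 0]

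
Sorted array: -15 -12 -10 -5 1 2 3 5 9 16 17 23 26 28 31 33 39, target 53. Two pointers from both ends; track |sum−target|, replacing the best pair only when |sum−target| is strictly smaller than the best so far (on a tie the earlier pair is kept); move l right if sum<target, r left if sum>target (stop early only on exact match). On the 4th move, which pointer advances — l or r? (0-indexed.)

l=0 r=16: -15+39=24 d=29 *, l++
l=1 r=16: -12+39=27 d=26 *, l++
l=2 r=16: -10+39=29 d=24 *, l++
l=3 r=16: -5+39=34 d=19 *, l++

l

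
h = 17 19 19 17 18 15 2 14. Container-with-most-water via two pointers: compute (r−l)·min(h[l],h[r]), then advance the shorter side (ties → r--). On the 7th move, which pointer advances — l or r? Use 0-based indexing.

r

l=0 r=7: min(17,14)*7=98 best=98 *, r--
l=0 r=6: min(17,2)*6=12 best=98, r--
l=0 r=5: min(17,15)*5=75 best=98, r--
l=0 r=4: min(17,18)*4=68 best=98, l++
l=1 r=4: min(19,18)*3=54 best=98, r--
l=1 r=3: min(19,17)*2=34 best=98, r--
l=1 r=2: min(19,19)*1=19 best=98, r--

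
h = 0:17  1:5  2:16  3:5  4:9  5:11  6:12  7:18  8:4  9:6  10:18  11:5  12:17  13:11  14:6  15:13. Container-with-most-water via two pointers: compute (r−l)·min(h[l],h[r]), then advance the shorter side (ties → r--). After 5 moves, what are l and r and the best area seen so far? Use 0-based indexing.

[0,15] min(17,13)*15=195 best=195 * → r--
[0,14] min(17,6)*14=84 best=195 → r--
[0,13] min(17,11)*13=143 best=195 → r--
[0,12] min(17,17)*12=204 best=204 * → r--
[0,11] min(17,5)*11=55 best=204 → r--

l=0, r=10, best area=204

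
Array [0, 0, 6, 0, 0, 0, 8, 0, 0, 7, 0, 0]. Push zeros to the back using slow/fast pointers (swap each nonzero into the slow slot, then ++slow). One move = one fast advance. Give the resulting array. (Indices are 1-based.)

[6, 8, 7, 0, 0, 0, 0, 0, 0, 0, 0, 0]

slow=1 fast=1: a[fast]=0, fast++
slow=1 fast=2: a[fast]=0, fast++
slow=1 fast=3: a[fast]=6≠0 swap→a[1]=6, slow++,fast++
slow=2 fast=4: a[fast]=0, fast++
slow=2 fast=5: a[fast]=0, fast++
slow=2 fast=6: a[fast]=0, fast++
slow=2 fast=7: a[fast]=8≠0 swap→a[2]=8, slow++,fast++
slow=3 fast=8: a[fast]=0, fast++
slow=3 fast=9: a[fast]=0, fast++
slow=3 fast=10: a[fast]=7≠0 swap→a[3]=7, slow++,fast++
slow=4 fast=11: a[fast]=0, fast++
slow=4 fast=12: a[fast]=0, fast++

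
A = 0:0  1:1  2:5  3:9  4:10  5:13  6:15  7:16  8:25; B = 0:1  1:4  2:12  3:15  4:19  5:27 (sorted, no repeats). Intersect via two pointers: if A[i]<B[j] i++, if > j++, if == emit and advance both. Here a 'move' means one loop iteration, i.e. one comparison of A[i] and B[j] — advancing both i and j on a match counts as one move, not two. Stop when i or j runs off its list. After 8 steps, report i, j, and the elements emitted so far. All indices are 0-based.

i=6, j=3, emitted=[1]

[i=0,j=0] 0<1 → i++
[i=1,j=0] 1==1 emit → i++,j++
[i=2,j=1] 5>4 → j++
[i=2,j=2] 5<12 → i++
[i=3,j=2] 9<12 → i++
[i=4,j=2] 10<12 → i++
[i=5,j=2] 13>12 → j++
[i=5,j=3] 13<15 → i++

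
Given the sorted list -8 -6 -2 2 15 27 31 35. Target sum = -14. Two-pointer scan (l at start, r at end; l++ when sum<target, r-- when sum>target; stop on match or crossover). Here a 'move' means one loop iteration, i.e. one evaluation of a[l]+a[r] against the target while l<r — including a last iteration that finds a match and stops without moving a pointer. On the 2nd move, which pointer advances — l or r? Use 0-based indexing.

r

[0,7] -8+35=27 >-14 → r--
[0,6] -8+31=23 >-14 → r--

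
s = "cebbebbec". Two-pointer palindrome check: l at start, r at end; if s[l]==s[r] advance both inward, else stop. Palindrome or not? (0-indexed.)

palindrome

[0,8] 'c'=='c' → l++,r--
[1,7] 'e'=='e' → l++,r--
[2,6] 'b'=='b' → l++,r--
[3,5] 'b'=='b' → l++,r--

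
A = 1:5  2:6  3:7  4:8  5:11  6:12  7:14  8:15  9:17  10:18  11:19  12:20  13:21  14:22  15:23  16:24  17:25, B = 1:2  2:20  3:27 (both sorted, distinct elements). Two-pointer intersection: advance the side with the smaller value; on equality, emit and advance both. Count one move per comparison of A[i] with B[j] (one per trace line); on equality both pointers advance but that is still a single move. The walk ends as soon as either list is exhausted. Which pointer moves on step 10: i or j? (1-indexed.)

i

i=1 j=1: 5>2, j++
i=1 j=2: 5<20, i++
i=2 j=2: 6<20, i++
i=3 j=2: 7<20, i++
i=4 j=2: 8<20, i++
i=5 j=2: 11<20, i++
i=6 j=2: 12<20, i++
i=7 j=2: 14<20, i++
i=8 j=2: 15<20, i++
i=9 j=2: 17<20, i++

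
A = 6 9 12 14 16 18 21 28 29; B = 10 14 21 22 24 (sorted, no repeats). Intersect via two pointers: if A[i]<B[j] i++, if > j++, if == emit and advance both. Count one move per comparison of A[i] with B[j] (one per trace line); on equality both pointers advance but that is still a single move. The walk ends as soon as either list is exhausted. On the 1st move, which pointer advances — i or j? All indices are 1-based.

i

[i=1,j=1] 6<10 → i++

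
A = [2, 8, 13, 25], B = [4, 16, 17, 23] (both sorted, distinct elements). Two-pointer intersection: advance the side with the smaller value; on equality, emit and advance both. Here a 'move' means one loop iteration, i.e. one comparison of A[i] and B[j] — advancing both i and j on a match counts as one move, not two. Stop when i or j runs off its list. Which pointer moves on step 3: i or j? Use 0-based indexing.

[i=0,j=0] 2<4 → i++
[i=1,j=0] 8>4 → j++
[i=1,j=1] 8<16 → i++

i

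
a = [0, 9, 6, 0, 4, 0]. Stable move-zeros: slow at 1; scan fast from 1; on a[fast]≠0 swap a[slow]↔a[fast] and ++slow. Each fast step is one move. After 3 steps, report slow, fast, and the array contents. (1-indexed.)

slow=3, fast=4, a=[9, 6, 0, 0, 4, 0]

slow=1 fast=1: a[fast]=0, fast++
slow=1 fast=2: a[fast]=9≠0 swap→a[1]=9, slow++,fast++
slow=2 fast=3: a[fast]=6≠0 swap→a[2]=6, slow++,fast++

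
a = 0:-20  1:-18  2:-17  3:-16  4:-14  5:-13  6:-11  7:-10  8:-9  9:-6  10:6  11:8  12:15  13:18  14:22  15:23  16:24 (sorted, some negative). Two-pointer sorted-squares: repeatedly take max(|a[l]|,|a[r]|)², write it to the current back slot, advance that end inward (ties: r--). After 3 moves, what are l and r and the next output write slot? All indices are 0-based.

l=0 r=16: |-20|<=|24| out[16]=576, r--
l=0 r=15: |-20|<=|23| out[15]=529, r--
l=0 r=14: |-20|<=|22| out[14]=484, r--

l=0, r=13, next write slot=13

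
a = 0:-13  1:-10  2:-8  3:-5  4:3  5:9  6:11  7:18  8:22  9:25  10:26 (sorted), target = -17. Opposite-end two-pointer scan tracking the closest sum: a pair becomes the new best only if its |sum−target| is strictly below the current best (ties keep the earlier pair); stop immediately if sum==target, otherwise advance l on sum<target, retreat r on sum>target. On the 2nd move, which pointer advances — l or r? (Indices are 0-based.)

l=0 r=10: -13+26=13 d=30 *, r--
l=0 r=9: -13+25=12 d=29 *, r--

r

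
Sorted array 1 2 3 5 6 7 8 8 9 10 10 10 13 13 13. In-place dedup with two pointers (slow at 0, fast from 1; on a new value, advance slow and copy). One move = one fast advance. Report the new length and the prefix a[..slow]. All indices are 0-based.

length 10; prefix = [1, 2, 3, 5, 6, 7, 8, 9, 10, 13]

(s=0,f=1) a[fast]=2≠a[slow]=1 write a[1]=2 → slow++,fast++
(s=1,f=2) a[fast]=3≠a[slow]=2 write a[2]=3 → slow++,fast++
(s=2,f=3) a[fast]=5≠a[slow]=3 write a[3]=5 → slow++,fast++
(s=3,f=4) a[fast]=6≠a[slow]=5 write a[4]=6 → slow++,fast++
(s=4,f=5) a[fast]=7≠a[slow]=6 write a[5]=7 → slow++,fast++
(s=5,f=6) a[fast]=8≠a[slow]=7 write a[6]=8 → slow++,fast++
(s=6,f=7) a[fast]=8=a[slow] dup → fast++
(s=6,f=8) a[fast]=9≠a[slow]=8 write a[7]=9 → slow++,fast++
(s=7,f=9) a[fast]=10≠a[slow]=9 write a[8]=10 → slow++,fast++
(s=8,f=10) a[fast]=10=a[slow] dup → fast++
(s=8,f=11) a[fast]=10=a[slow] dup → fast++
(s=8,f=12) a[fast]=13≠a[slow]=10 write a[9]=13 → slow++,fast++
(s=9,f=13) a[fast]=13=a[slow] dup → fast++
(s=9,f=14) a[fast]=13=a[slow] dup → fast++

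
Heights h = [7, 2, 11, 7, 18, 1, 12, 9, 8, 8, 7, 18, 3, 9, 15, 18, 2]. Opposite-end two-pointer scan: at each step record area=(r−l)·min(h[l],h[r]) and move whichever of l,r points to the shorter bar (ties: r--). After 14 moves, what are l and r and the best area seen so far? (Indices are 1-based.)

l=5, r=7, best area=198

l=1 r=17: min(7,2)*16=32 best=32 *, r--
l=1 r=16: min(7,18)*15=105 best=105 *, l++
l=2 r=16: min(2,18)*14=28 best=105, l++
l=3 r=16: min(11,18)*13=143 best=143 *, l++
l=4 r=16: min(7,18)*12=84 best=143, l++
l=5 r=16: min(18,18)*11=198 best=198 *, r--
l=5 r=15: min(18,15)*10=150 best=198, r--
l=5 r=14: min(18,9)*9=81 best=198, r--
l=5 r=13: min(18,3)*8=24 best=198, r--
l=5 r=12: min(18,18)*7=126 best=198, r--
l=5 r=11: min(18,7)*6=42 best=198, r--
l=5 r=10: min(18,8)*5=40 best=198, r--
l=5 r=9: min(18,8)*4=32 best=198, r--
l=5 r=8: min(18,9)*3=27 best=198, r--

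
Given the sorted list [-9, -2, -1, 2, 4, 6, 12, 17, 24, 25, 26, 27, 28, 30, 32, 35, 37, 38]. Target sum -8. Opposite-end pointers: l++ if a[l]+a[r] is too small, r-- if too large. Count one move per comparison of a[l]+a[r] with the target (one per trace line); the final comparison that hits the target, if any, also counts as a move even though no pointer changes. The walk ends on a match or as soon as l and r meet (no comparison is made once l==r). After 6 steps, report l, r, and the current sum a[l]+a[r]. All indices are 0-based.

l=0, r=11, sum=18

l=0 r=17: -9+38=29 >-8, r--
l=0 r=16: -9+37=28 >-8, r--
l=0 r=15: -9+35=26 >-8, r--
l=0 r=14: -9+32=23 >-8, r--
l=0 r=13: -9+30=21 >-8, r--
l=0 r=12: -9+28=19 >-8, r--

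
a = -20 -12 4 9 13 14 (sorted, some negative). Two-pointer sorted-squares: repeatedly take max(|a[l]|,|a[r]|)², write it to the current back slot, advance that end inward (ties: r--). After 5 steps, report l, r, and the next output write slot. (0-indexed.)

[0,5] |-20|>|14| out[5]=400 → l++
[1,5] |-12|<=|14| out[4]=196 → r--
[1,4] |-12|<=|13| out[3]=169 → r--
[1,3] |-12|>|9| out[2]=144 → l++
[2,3] |4|<=|9| out[1]=81 → r--

l=2, r=2, next write slot=0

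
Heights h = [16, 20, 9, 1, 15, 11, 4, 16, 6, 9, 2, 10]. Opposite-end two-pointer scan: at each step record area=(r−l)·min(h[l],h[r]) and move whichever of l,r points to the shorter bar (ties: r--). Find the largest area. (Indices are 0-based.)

max area = 112

[0,11] min(16,10)*11=110 best=110 * → r--
[0,10] min(16,2)*10=20 best=110 → r--
[0,9] min(16,9)*9=81 best=110 → r--
[0,8] min(16,6)*8=48 best=110 → r--
[0,7] min(16,16)*7=112 best=112 * → r--
[0,6] min(16,4)*6=24 best=112 → r--
[0,5] min(16,11)*5=55 best=112 → r--
[0,4] min(16,15)*4=60 best=112 → r--
[0,3] min(16,1)*3=3 best=112 → r--
[0,2] min(16,9)*2=18 best=112 → r--
[0,1] min(16,20)*1=16 best=112 → l++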